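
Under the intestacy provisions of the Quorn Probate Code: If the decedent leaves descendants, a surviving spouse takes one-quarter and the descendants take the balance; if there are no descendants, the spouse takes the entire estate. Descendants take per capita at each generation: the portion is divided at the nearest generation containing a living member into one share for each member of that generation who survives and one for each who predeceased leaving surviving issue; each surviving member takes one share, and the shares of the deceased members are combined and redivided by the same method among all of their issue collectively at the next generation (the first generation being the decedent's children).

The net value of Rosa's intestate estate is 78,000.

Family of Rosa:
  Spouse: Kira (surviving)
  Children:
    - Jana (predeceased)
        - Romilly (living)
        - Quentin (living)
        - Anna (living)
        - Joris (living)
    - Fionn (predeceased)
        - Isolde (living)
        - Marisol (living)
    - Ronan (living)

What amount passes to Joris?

Joris receives 6,500.

Kira takes one-quarter of 78,000 = 19,500. The remaining 58,500 passes to the descendants.
The descendants' portion (58,500) is divided at the children's generation into 3 shares of 19,500. Ronan takes 19,500. The 2 shares of the deceased (Jana and Fionn) are combined into a pool of 39,000.
That pool (39,000) is divided at the grandchildren's generation equally among Romilly, Quentin, Anna, Joris, Isolde, and Marisol: 6,500 each.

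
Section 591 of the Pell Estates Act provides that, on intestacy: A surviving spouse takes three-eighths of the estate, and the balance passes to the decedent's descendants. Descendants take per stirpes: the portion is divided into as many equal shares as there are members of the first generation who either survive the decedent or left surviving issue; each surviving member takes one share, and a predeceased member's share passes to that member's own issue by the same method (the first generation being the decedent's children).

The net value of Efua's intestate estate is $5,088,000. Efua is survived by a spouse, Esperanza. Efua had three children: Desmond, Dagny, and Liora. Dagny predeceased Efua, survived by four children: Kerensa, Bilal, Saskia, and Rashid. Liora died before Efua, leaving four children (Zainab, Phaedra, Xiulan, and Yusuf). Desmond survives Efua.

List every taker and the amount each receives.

Esperanza: $1,908,000; Desmond: $1,060,000; Kerensa: $265,000; Bilal: $265,000; Saskia: $265,000; Rashid: $265,000; Zainab: $265,000; Phaedra: $265,000; Xiulan: $265,000; Yusuf: $265,000

Esperanza takes three-eighths of $5,088,000 = $1,908,000. The remaining $3,180,000 passes to the descendants.
The descendants' portion ($3,180,000) is divided into 3 shares of $1,060,000: Desmond takes $1,060,000; Dagny's $1,060,000 share passes to Dagny's issue; Liora's $1,060,000 share passes to Liora's issue.
Dagny's share ($1,060,000) is divided into 4 shares of $265,000: Kerensa, Bilal, Saskia, and Rashid each take $265,000.
Liora's share ($1,060,000) is divided into 4 shares of $265,000: Zainab, Phaedra, Xiulan, and Yusuf each take $265,000.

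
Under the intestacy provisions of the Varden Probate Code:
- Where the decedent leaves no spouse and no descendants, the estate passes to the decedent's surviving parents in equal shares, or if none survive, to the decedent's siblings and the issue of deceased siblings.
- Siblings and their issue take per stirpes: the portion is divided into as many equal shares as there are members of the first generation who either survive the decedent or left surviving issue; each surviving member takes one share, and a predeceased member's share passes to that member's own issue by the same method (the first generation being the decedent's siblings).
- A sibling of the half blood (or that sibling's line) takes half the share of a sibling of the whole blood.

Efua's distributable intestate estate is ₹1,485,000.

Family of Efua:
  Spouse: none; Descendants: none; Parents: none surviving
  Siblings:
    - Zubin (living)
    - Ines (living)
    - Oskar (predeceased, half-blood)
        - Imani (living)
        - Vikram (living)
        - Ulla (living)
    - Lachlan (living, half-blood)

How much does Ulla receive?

The entire ₹1,485,000 passes to the siblings and their issue.
Counting each half-blood sibling's line as half a unit, there are 3 units in ₹1,485,000, so one unit is ₹495,000. Whole-blood lines (Zubin and Ines) take ₹495,000 each; half-blood lines (Oskar and Lachlan) take ₹247,500 each.
Oskar's share (₹247,500) is divided into 3 shares of ₹82,500: Imani, Vikram, and Ulla each take ₹82,500.

Ulla receives ₹82,500.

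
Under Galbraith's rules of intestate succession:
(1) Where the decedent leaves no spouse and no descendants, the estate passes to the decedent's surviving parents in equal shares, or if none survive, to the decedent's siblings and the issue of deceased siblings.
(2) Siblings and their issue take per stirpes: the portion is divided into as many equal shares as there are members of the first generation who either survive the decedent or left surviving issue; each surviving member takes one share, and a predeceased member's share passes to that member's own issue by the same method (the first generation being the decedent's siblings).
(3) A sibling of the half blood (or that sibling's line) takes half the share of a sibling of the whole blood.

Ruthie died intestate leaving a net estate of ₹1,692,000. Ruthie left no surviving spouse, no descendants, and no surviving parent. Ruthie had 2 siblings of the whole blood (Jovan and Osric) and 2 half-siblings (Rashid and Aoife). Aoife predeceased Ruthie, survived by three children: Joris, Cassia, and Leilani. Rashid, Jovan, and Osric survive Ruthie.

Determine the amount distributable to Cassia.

Cassia receives ₹94,000.

The entire ₹1,692,000 passes to the siblings and their issue.
Counting each half-blood sibling's line as half a unit, there are 3 units in ₹1,692,000, so one unit is ₹564,000. Whole-blood lines (Jovan and Osric) take ₹564,000 each; half-blood lines (Rashid and Aoife) take ₹282,000 each.
Aoife's share (₹282,000) is divided into 3 shares of ₹94,000: Joris, Cassia, and Leilani each take ₹94,000.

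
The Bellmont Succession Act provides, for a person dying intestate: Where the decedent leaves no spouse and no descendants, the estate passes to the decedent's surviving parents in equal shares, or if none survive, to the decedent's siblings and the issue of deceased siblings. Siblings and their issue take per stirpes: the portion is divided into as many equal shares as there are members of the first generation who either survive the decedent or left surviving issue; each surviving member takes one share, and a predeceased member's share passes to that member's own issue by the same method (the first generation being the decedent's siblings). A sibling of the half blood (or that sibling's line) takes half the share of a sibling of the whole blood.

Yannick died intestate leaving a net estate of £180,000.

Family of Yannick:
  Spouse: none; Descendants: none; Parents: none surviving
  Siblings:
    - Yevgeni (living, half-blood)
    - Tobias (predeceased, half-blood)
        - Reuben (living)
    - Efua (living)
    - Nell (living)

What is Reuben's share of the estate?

Reuben receives £30,000.

The entire £180,000 passes to the siblings and their issue.
Counting each half-blood sibling's line as half a unit, there are 3 units in £180,000, so one unit is £60,000. Whole-blood lines (Efua and Nell) take £60,000 each; half-blood lines (Yevgeni and Tobias) take £30,000 each.
Tobias's share (£30,000) passes entirely to Reuben.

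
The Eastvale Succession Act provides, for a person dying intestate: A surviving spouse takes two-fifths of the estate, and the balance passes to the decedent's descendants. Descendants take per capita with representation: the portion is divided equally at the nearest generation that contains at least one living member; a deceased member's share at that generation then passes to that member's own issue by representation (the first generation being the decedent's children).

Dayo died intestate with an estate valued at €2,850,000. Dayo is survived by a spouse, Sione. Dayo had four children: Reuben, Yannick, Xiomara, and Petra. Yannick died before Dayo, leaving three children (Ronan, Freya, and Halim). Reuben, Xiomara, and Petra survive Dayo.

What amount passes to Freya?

Sione takes two-fifths of €2,850,000 = €1,140,000. The remaining €1,710,000 passes to the descendants.
The descendants' portion (€1,710,000) is divided into 4 shares of €427,500: Reuben, Xiomara, and Petra each take €427,500; Yannick's €427,500 share passes to Yannick's issue.
Yannick's share (€427,500) is divided into 3 shares of €142,500: Ronan, Freya, and Halim each take €142,500.

Freya receives €142,500.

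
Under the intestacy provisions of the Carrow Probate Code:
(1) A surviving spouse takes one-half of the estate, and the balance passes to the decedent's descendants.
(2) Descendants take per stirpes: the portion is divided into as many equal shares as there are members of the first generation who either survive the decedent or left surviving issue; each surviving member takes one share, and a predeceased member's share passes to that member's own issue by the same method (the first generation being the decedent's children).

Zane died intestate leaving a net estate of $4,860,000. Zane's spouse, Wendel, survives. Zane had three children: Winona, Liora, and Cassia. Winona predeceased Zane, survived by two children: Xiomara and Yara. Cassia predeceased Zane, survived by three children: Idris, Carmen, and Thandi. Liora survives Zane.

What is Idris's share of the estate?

Idris receives $270,000.

Wendel takes one-half of $4,860,000 = $2,430,000. The remaining $2,430,000 passes to the descendants.
The descendants' portion ($2,430,000) is divided into 3 shares of $810,000: Liora takes $810,000; Winona's $810,000 share passes to Winona's issue; Cassia's $810,000 share passes to Cassia's issue.
Winona's share ($810,000) is divided into 2 shares of $405,000: Xiomara and Yara each take $405,000.
Cassia's share ($810,000) is divided into 3 shares of $270,000: Idris, Carmen, and Thandi each take $270,000.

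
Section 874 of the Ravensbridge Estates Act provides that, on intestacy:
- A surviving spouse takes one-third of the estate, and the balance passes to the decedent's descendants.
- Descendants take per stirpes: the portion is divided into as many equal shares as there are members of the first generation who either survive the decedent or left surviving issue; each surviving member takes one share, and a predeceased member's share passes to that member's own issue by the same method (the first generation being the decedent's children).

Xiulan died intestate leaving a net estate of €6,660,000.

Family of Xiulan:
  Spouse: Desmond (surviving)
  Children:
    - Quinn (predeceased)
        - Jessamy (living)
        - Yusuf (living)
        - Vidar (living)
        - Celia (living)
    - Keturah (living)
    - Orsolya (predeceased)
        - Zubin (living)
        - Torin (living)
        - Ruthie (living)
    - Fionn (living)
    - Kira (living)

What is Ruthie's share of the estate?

Ruthie receives €296,000.

Desmond takes one-third of €6,660,000 = €2,220,000. The remaining €4,440,000 passes to the descendants.
The descendants' portion (€4,440,000) is divided into 5 shares of €888,000: Keturah, Fionn, and Kira each take €888,000; Quinn's €888,000 share passes to Quinn's issue; Orsolya's €888,000 share passes to Orsolya's issue.
Quinn's share (€888,000) is divided into 4 shares of €222,000: Jessamy, Yusuf, Vidar, and Celia each take €222,000.
Orsolya's share (€888,000) is divided into 3 shares of €296,000: Zubin, Torin, and Ruthie each take €296,000.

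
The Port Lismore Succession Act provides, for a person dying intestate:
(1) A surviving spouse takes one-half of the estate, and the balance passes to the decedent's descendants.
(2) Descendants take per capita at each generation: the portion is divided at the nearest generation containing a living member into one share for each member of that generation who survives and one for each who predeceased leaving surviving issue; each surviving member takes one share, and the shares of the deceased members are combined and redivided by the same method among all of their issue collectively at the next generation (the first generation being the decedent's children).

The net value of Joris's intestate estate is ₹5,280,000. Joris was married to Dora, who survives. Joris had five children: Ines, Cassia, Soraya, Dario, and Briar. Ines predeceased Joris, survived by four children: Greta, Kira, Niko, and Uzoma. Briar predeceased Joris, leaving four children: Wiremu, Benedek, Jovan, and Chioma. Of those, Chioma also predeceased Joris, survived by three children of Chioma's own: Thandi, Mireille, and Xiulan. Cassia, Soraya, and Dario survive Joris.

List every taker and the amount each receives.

Dora: ₹2,640,000; Greta: ₹132,000; Kira: ₹132,000; Niko: ₹132,000; Uzoma: ₹132,000; Cassia: ₹528,000; Soraya: ₹528,000; Dario: ₹528,000; Wiremu: ₹132,000; Benedek: ₹132,000; Jovan: ₹132,000; Thandi: ₹44,000; Mireille: ₹44,000; Xiulan: ₹44,000

Dora takes one-half of ₹5,280,000 = ₹2,640,000. The remaining ₹2,640,000 passes to the descendants.
The descendants' portion (₹2,640,000) is divided at the children's generation into 5 shares of ₹528,000. Cassia, Soraya, and Dario each take ₹528,000. The 2 shares of the deceased (Ines and Briar) are combined into a pool of ₹1,056,000.
That pool (₹1,056,000) is divided at the grandchildren's generation into 8 shares of ₹132,000. Greta, Kira, Niko, Uzoma, Wiremu, Benedek, and Jovan each take ₹132,000. The remaining share for the deceased Chioma (₹132,000) is carried to the next generation.
That pool (₹132,000) is divided at the great-grandchildren's generation equally among Thandi, Mireille, and Xiulan: ₹44,000 each.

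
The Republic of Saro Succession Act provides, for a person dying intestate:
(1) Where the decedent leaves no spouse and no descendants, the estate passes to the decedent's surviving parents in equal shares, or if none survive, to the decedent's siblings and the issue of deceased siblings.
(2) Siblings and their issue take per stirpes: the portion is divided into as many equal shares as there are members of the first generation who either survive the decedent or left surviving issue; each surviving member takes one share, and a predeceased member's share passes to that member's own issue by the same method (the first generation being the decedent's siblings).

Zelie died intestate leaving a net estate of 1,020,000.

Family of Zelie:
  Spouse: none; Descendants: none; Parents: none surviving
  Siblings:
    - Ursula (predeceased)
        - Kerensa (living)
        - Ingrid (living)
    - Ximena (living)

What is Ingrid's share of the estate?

Ingrid receives 255,000.

The entire 1,020,000 passes to the siblings and their issue.
That amount (1,020,000) is divided into 2 shares of 510,000: Ximena takes 510,000; Ursula's 510,000 share passes to Ursula's issue.
Ursula's share (510,000) is divided into 2 shares of 255,000: Kerensa and Ingrid each take 255,000.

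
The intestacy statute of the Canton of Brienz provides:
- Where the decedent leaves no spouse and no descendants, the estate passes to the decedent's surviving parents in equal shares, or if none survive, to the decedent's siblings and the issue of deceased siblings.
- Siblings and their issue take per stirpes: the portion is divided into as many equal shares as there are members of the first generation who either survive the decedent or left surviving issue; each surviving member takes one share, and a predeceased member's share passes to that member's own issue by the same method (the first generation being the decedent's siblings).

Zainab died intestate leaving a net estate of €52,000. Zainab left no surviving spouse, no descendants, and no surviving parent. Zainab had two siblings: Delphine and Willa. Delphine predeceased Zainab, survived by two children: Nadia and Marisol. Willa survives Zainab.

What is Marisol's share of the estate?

The entire €52,000 passes to the siblings and their issue.
That amount (€52,000) is divided into 2 shares of €26,000: Willa takes €26,000; Delphine's €26,000 share passes to Delphine's issue.
Delphine's share (€26,000) is divided into 2 shares of €13,000: Nadia and Marisol each take €13,000.

Marisol receives €13,000.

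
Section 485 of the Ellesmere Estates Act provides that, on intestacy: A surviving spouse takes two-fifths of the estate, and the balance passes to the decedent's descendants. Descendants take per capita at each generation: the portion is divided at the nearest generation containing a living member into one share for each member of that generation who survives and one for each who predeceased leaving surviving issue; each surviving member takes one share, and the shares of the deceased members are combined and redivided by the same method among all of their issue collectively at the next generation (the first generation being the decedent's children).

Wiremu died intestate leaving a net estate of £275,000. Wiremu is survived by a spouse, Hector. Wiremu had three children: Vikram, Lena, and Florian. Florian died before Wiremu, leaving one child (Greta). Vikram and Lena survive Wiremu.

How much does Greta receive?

Greta receives £55,000.

Hector takes two-fifths of £275,000 = £110,000. The remaining £165,000 passes to the descendants.
The descendants' portion (£165,000) is divided at the children's generation into 3 shares of £55,000. Vikram and Lena each take £55,000. The remaining share for the deceased Florian (£55,000) is carried to the next generation.
That pool (£55,000) passes entirely to Greta, the sole taker at the grandchildren's generation.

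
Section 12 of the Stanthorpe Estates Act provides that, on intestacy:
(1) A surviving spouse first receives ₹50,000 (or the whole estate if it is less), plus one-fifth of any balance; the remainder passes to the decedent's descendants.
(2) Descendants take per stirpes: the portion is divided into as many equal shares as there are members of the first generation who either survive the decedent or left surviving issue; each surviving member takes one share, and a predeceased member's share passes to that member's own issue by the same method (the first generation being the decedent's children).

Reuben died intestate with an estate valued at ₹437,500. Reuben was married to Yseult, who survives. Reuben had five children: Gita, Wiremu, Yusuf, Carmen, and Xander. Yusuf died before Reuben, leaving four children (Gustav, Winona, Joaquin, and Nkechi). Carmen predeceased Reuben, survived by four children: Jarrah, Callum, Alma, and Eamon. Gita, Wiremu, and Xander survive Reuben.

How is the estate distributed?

Yseult first takes ₹50,000, leaving a balance of ₹387,500. Yseult then takes one-fifth of the balance (₹77,500), for a total of ₹127,500. The remaining ₹310,000 passes to the descendants.
The descendants' portion (₹310,000) is divided into 5 shares of ₹62,000: Gita, Wiremu, and Xander each take ₹62,000; Yusuf's ₹62,000 share passes to Yusuf's issue; Carmen's ₹62,000 share passes to Carmen's issue.
Yusuf's share (₹62,000) is divided into 4 shares of ₹15,500: Gustav, Winona, Joaquin, and Nkechi each take ₹15,500.
Carmen's share (₹62,000) is divided into 4 shares of ₹15,500: Jarrah, Callum, Alma, and Eamon each take ₹15,500.

Yseult: ₹127,500; Gita: ₹62,000; Wiremu: ₹62,000; Gustav: ₹15,500; Winona: ₹15,500; Joaquin: ₹15,500; Nkechi: ₹15,500; Jarrah: ₹15,500; Callum: ₹15,500; Alma: ₹15,500; Eamon: ₹15,500; Xander: ₹62,000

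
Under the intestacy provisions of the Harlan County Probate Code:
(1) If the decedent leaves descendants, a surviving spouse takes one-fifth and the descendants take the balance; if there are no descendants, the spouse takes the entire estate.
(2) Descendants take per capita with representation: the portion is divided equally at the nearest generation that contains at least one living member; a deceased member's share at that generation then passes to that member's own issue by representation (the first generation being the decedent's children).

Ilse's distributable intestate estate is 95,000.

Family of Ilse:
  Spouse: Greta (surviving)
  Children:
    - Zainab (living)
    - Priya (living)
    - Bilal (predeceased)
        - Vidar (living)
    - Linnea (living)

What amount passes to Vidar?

Greta takes one-fifth of 95,000 = 19,000. The remaining 76,000 passes to the descendants.
The descendants' portion (76,000) is divided into 4 shares of 19,000: Zainab, Priya, and Linnea each take 19,000; Bilal's 19,000 share passes to Bilal's issue.
Bilal's share (19,000) passes entirely to Vidar.

Vidar receives 19,000.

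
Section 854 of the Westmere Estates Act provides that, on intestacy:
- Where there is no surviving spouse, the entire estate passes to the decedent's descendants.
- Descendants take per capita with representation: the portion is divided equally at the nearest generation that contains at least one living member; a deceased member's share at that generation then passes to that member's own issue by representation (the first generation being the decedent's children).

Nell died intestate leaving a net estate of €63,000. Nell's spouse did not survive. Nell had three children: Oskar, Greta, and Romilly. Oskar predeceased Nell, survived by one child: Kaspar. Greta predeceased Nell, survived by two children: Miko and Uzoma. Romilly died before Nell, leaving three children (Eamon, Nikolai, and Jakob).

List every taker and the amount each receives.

The entire €63,000 passes to the descendants.
No child survives, so the initial division is made at the grandchildren's generation.
That amount (€63,000) is divided into 6 shares of €10,500: Kaspar, Miko, Uzoma, Eamon, Nikolai, and Jakob each take €10,500.

Kaspar: €10,500; Miko: €10,500; Uzoma: €10,500; Eamon: €10,500; Nikolai: €10,500; Jakob: €10,500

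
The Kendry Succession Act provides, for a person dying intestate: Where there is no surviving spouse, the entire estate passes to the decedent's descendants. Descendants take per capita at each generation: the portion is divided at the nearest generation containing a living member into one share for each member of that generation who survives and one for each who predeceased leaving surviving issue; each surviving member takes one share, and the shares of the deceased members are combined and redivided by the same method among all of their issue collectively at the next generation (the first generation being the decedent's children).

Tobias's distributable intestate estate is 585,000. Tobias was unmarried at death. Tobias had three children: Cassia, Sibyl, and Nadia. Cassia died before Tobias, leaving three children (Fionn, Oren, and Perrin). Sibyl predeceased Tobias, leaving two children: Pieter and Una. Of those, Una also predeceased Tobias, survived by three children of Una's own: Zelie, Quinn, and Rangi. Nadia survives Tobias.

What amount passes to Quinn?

Quinn receives 26,000.

The entire 585,000 passes to the descendants.
That amount (585,000) is divided at the children's generation into 3 shares of 195,000. Nadia takes 195,000. The 2 shares of the deceased (Cassia and Sibyl) are combined into a pool of 390,000.
That pool (390,000) is divided at the grandchildren's generation into 5 shares of 78,000. Fionn, Oren, Perrin, and Pieter each take 78,000. The remaining share for the deceased Una (78,000) is carried to the next generation.
That pool (78,000) is divided at the great-grandchildren's generation equally among Zelie, Quinn, and Rangi: 26,000 each.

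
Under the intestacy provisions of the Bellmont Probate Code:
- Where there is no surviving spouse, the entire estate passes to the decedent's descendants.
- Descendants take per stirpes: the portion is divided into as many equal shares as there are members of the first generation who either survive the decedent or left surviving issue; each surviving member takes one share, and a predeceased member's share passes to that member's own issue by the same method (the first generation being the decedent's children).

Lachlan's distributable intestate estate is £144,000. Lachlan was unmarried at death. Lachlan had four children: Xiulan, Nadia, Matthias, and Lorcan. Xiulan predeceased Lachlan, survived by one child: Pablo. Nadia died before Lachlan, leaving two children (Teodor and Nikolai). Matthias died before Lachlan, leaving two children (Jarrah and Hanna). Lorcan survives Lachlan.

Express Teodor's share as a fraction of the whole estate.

The entire £144,000 passes to the descendants.
That amount (£144,000) is divided into 4 shares of £36,000: Lorcan takes £36,000; Xiulan's £36,000 share passes to Xiulan's issue; Nadia's £36,000 share passes to Nadia's issue; Matthias's £36,000 share passes to Matthias's issue.
Xiulan's share (£36,000) passes entirely to Pablo.
Nadia's share (£36,000) is divided into 2 shares of £18,000: Teodor and Nikolai each take £18,000.
Matthias's share (£36,000) is divided into 2 shares of £18,000: Jarrah and Hanna each take £18,000.

Teodor receives 1/8 of the estate.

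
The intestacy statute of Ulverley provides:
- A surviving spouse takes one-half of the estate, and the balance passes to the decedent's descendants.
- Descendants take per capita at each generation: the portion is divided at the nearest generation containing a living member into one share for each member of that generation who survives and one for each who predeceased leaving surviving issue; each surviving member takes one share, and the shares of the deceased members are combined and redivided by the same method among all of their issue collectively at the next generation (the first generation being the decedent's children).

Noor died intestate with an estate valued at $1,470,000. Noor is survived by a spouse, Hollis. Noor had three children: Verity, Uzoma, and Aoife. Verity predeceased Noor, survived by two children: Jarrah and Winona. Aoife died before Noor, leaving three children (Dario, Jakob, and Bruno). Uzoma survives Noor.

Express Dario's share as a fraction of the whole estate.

Dario receives 1/15 of the estate.

Hollis takes one-half of $1,470,000 = $735,000. The remaining $735,000 passes to the descendants.
The descendants' portion ($735,000) is divided at the children's generation into 3 shares of $245,000. Uzoma takes $245,000. The 2 shares of the deceased (Verity and Aoife) are combined into a pool of $490,000.
That pool ($490,000) is divided at the grandchildren's generation equally among Jarrah, Winona, Dario, Jakob, and Bruno: $98,000 each.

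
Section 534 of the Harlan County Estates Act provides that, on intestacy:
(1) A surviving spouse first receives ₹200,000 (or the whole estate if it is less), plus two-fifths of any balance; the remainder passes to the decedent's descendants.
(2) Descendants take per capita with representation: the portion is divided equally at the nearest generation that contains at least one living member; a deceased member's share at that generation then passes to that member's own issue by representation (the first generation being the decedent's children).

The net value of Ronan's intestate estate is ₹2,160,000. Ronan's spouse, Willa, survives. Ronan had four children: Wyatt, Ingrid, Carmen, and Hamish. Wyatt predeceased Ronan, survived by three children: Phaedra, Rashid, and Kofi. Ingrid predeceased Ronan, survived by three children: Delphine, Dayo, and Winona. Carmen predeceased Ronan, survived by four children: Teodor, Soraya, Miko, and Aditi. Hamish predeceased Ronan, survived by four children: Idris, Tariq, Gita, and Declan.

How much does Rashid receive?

Willa first takes ₹200,000, leaving a balance of ₹1,960,000. Willa then takes two-fifths of the balance (₹784,000), for a total of ₹984,000. The remaining ₹1,176,000 passes to the descendants.
No child survives, so the initial division is made at the grandchildren's generation.
The descendants' portion (₹1,176,000) is divided into 14 shares of ₹84,000: Phaedra, Rashid, Kofi, Delphine, Dayo, Winona, Teodor, Soraya, Miko, Aditi, Idris, Tariq, Gita, and Declan each take ₹84,000.

Rashid receives ₹84,000.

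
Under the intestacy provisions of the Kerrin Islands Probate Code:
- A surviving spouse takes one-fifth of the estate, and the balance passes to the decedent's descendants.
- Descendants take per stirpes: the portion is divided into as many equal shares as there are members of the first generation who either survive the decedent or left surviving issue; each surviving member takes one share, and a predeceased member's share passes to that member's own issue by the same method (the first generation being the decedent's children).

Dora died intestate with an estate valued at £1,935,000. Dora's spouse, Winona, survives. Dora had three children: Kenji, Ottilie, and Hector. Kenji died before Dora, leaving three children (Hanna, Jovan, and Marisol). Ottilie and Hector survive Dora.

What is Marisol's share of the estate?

Marisol receives £172,000.

Winona takes one-fifth of £1,935,000 = £387,000. The remaining £1,548,000 passes to the descendants.
The descendants' portion (£1,548,000) is divided into 3 shares of £516,000: Ottilie and Hector each take £516,000; Kenji's £516,000 share passes to Kenji's issue.
Kenji's share (£516,000) is divided into 3 shares of £172,000: Hanna, Jovan, and Marisol each take £172,000.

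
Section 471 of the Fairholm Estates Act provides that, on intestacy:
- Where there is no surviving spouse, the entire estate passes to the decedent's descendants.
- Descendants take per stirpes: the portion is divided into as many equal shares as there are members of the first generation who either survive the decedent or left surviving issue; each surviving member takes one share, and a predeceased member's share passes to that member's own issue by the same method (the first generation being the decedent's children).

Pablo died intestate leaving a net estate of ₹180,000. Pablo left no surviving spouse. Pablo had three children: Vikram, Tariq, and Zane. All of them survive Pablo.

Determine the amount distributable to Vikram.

Vikram receives ₹60,000.

The entire ₹180,000 passes to the descendants.
That amount (₹180,000) is divided into 3 shares of ₹60,000: Vikram, Tariq, and Zane each take ₹60,000.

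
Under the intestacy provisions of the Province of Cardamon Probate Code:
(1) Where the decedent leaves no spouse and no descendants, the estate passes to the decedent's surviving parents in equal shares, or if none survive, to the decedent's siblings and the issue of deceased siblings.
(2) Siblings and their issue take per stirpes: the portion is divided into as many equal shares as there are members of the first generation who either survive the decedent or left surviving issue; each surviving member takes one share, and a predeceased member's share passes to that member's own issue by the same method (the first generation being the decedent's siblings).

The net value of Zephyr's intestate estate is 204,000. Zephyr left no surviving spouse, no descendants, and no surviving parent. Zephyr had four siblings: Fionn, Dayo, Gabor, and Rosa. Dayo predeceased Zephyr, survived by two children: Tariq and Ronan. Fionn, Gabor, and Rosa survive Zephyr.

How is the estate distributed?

Fionn: 51,000; Tariq: 25,500; Ronan: 25,500; Gabor: 51,000; Rosa: 51,000

The entire 204,000 passes to the siblings and their issue.
That amount (204,000) is divided into 4 shares of 51,000: Fionn, Gabor, and Rosa each take 51,000; Dayo's 51,000 share passes to Dayo's issue.
Dayo's share (51,000) is divided into 2 shares of 25,500: Tariq and Ronan each take 25,500.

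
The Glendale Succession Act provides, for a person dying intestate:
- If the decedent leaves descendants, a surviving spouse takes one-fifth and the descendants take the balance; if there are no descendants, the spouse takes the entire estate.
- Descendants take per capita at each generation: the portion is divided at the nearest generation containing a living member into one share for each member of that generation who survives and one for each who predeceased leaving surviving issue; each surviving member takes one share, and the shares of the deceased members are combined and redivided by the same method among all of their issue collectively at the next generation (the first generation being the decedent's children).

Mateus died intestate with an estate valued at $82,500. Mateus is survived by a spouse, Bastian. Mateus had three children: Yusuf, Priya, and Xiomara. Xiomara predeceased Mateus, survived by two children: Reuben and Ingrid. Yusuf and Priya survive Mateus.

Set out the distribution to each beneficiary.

Bastian takes one-fifth of $82,500 = $16,500. The remaining $66,000 passes to the descendants.
The descendants' portion ($66,000) is divided at the children's generation into 3 shares of $22,000. Yusuf and Priya each take $22,000. The remaining share for the deceased Xiomara ($22,000) is carried to the next generation.
That pool ($22,000) is divided at the grandchildren's generation equally among Reuben and Ingrid: $11,000 each.

Bastian: $16,500; Yusuf: $22,000; Priya: $22,000; Reuben: $11,000; Ingrid: $11,000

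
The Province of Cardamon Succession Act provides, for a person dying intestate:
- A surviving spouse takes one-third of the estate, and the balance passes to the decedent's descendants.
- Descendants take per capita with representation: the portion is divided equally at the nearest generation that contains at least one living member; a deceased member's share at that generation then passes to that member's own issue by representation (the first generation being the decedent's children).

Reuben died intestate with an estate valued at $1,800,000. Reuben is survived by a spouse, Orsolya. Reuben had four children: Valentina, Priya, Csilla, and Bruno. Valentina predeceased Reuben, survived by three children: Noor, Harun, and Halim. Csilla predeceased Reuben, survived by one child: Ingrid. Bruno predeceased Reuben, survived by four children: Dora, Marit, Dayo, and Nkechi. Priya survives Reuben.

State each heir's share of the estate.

Orsolya takes one-third of $1,800,000 = $600,000. The remaining $1,200,000 passes to the descendants.
The descendants' portion ($1,200,000) is divided into 4 shares of $300,000: Priya takes $300,000; Valentina's $300,000 share passes to Valentina's issue; Csilla's $300,000 share passes to Csilla's issue; Bruno's $300,000 share passes to Bruno's issue.
Valentina's share ($300,000) is divided into 3 shares of $100,000: Noor, Harun, and Halim each take $100,000.
Csilla's share ($300,000) passes entirely to Ingrid.
Bruno's share ($300,000) is divided into 4 shares of $75,000: Dora, Marit, Dayo, and Nkechi each take $75,000.

Orsolya: $600,000; Noor: $100,000; Harun: $100,000; Halim: $100,000; Priya: $300,000; Ingrid: $300,000; Dora: $75,000; Marit: $75,000; Dayo: $75,000; Nkechi: $75,000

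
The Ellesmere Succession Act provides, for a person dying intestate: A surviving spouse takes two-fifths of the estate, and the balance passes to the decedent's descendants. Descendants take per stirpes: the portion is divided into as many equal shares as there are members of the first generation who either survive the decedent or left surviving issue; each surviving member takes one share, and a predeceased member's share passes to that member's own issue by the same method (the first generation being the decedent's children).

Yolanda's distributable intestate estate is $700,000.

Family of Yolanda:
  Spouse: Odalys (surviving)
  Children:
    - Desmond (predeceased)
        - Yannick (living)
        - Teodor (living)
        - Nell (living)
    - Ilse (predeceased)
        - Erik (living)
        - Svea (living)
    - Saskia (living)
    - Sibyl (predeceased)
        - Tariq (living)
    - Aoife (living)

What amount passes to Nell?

Odalys takes two-fifths of $700,000 = $280,000. The remaining $420,000 passes to the descendants.
The descendants' portion ($420,000) is divided into 5 shares of $84,000: Saskia and Aoife each take $84,000; Desmond's $84,000 share passes to Desmond's issue; Ilse's $84,000 share passes to Ilse's issue; Sibyl's $84,000 share passes to Sibyl's issue.
Desmond's share ($84,000) is divided into 3 shares of $28,000: Yannick, Teodor, and Nell each take $28,000.
Ilse's share ($84,000) is divided into 2 shares of $42,000: Erik and Svea each take $42,000.
Sibyl's share ($84,000) passes entirely to Tariq.

Nell receives $28,000.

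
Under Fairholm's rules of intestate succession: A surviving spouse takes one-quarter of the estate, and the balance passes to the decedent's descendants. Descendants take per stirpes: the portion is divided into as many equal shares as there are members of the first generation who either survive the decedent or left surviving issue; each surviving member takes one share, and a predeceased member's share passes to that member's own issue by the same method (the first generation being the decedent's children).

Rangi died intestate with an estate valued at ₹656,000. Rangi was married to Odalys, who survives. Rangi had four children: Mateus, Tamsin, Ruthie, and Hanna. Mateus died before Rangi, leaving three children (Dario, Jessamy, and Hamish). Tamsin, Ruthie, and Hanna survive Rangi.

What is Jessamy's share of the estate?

Jessamy receives ₹41,000.

Odalys takes one-quarter of ₹656,000 = ₹164,000. The remaining ₹492,000 passes to the descendants.
The descendants' portion (₹492,000) is divided into 4 shares of ₹123,000: Tamsin, Ruthie, and Hanna each take ₹123,000; Mateus's ₹123,000 share passes to Mateus's issue.
Mateus's share (₹123,000) is divided into 3 shares of ₹41,000: Dario, Jessamy, and Hamish each take ₹41,000.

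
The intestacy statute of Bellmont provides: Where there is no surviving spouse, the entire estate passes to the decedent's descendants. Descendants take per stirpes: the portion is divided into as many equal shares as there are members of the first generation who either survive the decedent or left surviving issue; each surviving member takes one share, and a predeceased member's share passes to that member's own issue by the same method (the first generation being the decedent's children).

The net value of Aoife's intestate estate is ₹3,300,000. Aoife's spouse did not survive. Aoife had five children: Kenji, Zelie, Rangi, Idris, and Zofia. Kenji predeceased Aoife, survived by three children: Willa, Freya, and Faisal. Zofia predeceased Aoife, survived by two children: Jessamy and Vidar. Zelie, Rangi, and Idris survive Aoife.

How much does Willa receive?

The entire ₹3,300,000 passes to the descendants.
That amount (₹3,300,000) is divided into 5 shares of ₹660,000: Zelie, Rangi, and Idris each take ₹660,000; Kenji's ₹660,000 share passes to Kenji's issue; Zofia's ₹660,000 share passes to Zofia's issue.
Kenji's share (₹660,000) is divided into 3 shares of ₹220,000: Willa, Freya, and Faisal each take ₹220,000.
Zofia's share (₹660,000) is divided into 2 shares of ₹330,000: Jessamy and Vidar each take ₹330,000.

Willa receives ₹220,000.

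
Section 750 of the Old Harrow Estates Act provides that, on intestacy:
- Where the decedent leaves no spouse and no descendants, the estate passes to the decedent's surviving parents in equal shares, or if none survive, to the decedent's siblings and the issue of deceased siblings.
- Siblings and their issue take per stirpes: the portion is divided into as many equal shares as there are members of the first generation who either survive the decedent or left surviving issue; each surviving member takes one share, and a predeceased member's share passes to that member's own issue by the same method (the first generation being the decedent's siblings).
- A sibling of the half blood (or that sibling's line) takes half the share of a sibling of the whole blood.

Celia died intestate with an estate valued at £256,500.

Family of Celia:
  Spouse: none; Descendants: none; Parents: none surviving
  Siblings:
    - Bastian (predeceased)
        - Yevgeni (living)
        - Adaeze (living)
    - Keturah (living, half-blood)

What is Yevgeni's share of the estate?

Yevgeni receives £85,500.

The entire £256,500 passes to the siblings and their issue.
Counting each half-blood sibling's line as half a unit, there are 3/2 units in £256,500, so one unit is £171,000. Whole-blood lines (Bastian) take £171,000 each; half-blood lines (Keturah) take £85,500 each.
Bastian's share (£171,000) is divided into 2 shares of £85,500: Yevgeni and Adaeze each take £85,500.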